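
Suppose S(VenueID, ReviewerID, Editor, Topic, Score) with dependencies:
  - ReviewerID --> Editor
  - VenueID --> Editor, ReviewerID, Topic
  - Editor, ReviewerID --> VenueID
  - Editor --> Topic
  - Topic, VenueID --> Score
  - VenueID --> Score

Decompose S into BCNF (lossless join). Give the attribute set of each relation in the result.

Candidate keys of the original relation: {ReviewerID}, {VenueID}.
Within {Editor, ReviewerID, Score, Topic, VenueID}: {Editor}⁺ ∩ {Editor, ReviewerID, Score, Topic, VenueID} = {Editor, Topic}, not the whole set, so Editor --> Topic violates BCNF; decompose into {Editor, Topic} and {Editor, ReviewerID, Score, VenueID}.
{Editor, Topic}: every determinant is a superkey — BCNF.
{Editor, ReviewerID, Score, VenueID}: every determinant is a superkey — BCNF.

{Editor, ReviewerID, Score, VenueID}; {Editor, Topic}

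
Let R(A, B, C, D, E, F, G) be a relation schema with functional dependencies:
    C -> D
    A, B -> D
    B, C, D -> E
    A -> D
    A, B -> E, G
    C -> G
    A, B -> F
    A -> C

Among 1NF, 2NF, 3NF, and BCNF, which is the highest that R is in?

Candidate key: {A, B}. Prime attributes: {A, B}.
For C -> D we have {C}⁺ = {C, D, G}; {C} is not a superkey, so BCNF fails.
C -> D determines the non-prime attribute {D} from a non-superkey — 3NF is violated.
Since {A} ⊂ {A, B} and {A}⁺ ⊇ {C, D, G} with {C, D, G} non-prime, there is a partial dependency; 2NF fails.

1NF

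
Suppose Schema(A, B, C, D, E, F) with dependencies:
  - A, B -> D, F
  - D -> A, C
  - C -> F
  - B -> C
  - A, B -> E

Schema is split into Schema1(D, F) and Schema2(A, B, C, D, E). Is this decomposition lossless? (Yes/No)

Yes

The shared attributes are {D} and {D}⁺ = {A, C, D, F}.
Since Schema1 ⊆ {A, C, D, F}, the intersection is a superkey of Schema1; the decomposition is lossless.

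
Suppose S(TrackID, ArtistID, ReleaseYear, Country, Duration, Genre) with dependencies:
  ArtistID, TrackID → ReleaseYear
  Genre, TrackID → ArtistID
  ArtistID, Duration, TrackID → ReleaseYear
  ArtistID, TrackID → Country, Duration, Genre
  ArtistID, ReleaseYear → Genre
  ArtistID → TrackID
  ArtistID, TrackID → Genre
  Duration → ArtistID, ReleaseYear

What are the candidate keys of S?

{ArtistID}, {Duration}, {Genre, TrackID}

{ArtistID} is a candidate key since {ArtistID}⁺ = {ArtistID, Country, Duration, Genre, ReleaseYear, TrackID} covers every attribute.
{Duration} is a candidate key since {Duration}⁺ = {ArtistID, Country, Duration, Genre, ReleaseYear, TrackID} covers every attribute.
{Genre, TrackID} is a candidate key since {Genre, TrackID}⁺ = {ArtistID, Country, Duration, Genre, ReleaseYear, TrackID} covers every attribute.
No proper subset of any of these is a key, and no other minimal superkey exists.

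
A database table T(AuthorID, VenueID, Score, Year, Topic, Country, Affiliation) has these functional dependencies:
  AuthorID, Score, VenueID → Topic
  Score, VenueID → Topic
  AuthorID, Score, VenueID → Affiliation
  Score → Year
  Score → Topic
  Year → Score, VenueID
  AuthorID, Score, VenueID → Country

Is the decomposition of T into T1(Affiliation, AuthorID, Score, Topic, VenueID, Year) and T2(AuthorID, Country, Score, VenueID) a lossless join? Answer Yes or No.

Yes

The shared attributes are {AuthorID, Score, VenueID} and {AuthorID, Score, VenueID}⁺ = {Affiliation, AuthorID, Country, Score, Topic, VenueID, Year}.
T1 is contained in that closure, so T1 ∩ T2 → T1 holds and the join is lossless.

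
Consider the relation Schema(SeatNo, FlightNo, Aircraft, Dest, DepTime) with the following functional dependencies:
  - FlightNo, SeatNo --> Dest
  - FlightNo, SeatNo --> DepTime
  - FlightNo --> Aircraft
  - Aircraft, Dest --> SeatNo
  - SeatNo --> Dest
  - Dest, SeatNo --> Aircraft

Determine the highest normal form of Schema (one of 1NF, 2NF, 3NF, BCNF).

1NF

Candidate keys: {Dest, FlightNo}, {FlightNo, SeatNo}. Prime attributes: {Dest, FlightNo, SeatNo}.
FlightNo --> Aircraft: {FlightNo}⁺ = {Aircraft, FlightNo}, which is not all of the attributes, so the left side is not a superkey — BCNF is violated.
FlightNo --> Aircraft determines the non-prime attribute {Aircraft} from a non-superkey — 3NF is violated.
{FlightNo} is a proper subset of the key {Dest, FlightNo}, and {FlightNo}⁺ contains the non-prime attribute {Aircraft} — a partial dependency, so 2NF is violated.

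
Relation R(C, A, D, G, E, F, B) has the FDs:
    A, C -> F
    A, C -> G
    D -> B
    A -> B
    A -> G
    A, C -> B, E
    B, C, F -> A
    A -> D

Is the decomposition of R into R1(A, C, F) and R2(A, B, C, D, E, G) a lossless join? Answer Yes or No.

Common attributes: {A, C}; their closure is {A, B, C, D, E, F, G}.
This includes all of R1, so the common attributes are a superkey of R1 — the join is lossless.

Yes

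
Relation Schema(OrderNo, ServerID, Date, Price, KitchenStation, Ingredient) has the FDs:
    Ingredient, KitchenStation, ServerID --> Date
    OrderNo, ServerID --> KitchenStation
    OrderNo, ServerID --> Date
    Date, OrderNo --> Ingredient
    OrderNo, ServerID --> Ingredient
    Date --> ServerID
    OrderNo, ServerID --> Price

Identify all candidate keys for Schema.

{OrderNo} never appears on the right of any FD, so every key must include it.
{Date, OrderNo} is a candidate key since {Date, OrderNo}⁺ = {Date, Ingredient, KitchenStation, OrderNo, Price, ServerID} covers every attribute.
{OrderNo, ServerID} is a candidate key since {OrderNo, ServerID}⁺ = {Date, Ingredient, KitchenStation, OrderNo, Price, ServerID} covers every attribute.
No proper subset of any of these is a key, and no other minimal superkey exists.

{Date, OrderNo}, {OrderNo, ServerID}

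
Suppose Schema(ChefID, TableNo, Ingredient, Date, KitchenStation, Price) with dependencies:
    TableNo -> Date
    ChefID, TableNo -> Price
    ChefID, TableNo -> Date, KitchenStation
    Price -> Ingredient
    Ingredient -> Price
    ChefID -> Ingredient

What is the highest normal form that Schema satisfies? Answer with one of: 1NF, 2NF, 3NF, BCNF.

1NF

Candidate key: {ChefID, TableNo}. Prime attributes: {ChefID, TableNo}.
TableNo -> Date breaks BCNF: {TableNo}⁺ = {Date, TableNo}, so {TableNo} is not a superkey.
Because {Date} is non-prime and the left side of TableNo -> Date is not a superkey, the relation is not in 3NF.
Since {ChefID} ⊂ {ChefID, TableNo} and {ChefID}⁺ ⊇ {Ingredient, Price} with {Ingredient, Price} non-prime, there is a partial dependency; 2NF fails.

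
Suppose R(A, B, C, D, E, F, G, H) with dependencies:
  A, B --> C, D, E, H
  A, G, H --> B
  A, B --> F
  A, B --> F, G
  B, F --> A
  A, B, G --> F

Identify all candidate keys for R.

{A, B}⁺ = {A, B, C, D, E, F, G, H} — all of the relation — so {A, B} is a candidate key.
{B, F}⁺ = {A, B, C, D, E, F, G, H} — all of the relation — so {B, F} is a candidate key.
{A, G, H}⁺ = {A, B, C, D, E, F, G, H} — all of the relation — so {A, G, H} is a candidate key.
No proper subset of any of these is a key, and no other minimal superkey exists.

{A, B}, {A, G, H}, {B, F}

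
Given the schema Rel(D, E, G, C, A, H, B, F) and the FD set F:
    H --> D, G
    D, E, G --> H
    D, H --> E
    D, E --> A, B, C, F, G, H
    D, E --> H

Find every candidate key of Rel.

{D, E}, {H}

{H}⁺ = {A, B, C, D, E, F, G, H} — all of the relation — so {H} is a candidate key.
{D, E}⁺ = {A, B, C, D, E, F, G, H} — all of the relation — so {D, E} is a candidate key.
No proper subset of any of these is a key, and no other minimal superkey exists.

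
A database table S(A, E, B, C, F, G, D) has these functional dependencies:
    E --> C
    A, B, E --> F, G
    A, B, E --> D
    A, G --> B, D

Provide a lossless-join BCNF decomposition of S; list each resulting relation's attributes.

{A, B, D, G}; {A, E, F, G}; {C, E}

Candidate keys of the original relation: {A, B, E}, {A, E, G}.
In {A, B, C, D, E, F, G}, {E} is not a superkey ({E}⁺ restricted to this set is {C, E}), so split on E --> C into {C, E} and {A, B, D, E, F, G}.
{C, E}: every determinant is a superkey — BCNF.
In {A, B, D, E, F, G}, {A, G} is not a superkey ({A, G}⁺ restricted to this set is {A, B, D, G}), so split on A, G --> B, D into {A, B, D, G} and {A, E, F, G}.
{A, B, D, G}: every determinant is a superkey — BCNF.
{A, E, F, G}: every determinant is a superkey — BCNF.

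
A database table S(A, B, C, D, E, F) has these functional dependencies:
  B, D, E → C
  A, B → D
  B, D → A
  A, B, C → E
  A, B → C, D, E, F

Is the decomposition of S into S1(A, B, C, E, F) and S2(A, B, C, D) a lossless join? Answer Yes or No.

The shared attributes are {A, B, C} and {A, B, C}⁺ = {A, B, C, D, E, F}.
This includes all of S1, so the common attributes are a superkey of S1 — the join is lossless.

Yes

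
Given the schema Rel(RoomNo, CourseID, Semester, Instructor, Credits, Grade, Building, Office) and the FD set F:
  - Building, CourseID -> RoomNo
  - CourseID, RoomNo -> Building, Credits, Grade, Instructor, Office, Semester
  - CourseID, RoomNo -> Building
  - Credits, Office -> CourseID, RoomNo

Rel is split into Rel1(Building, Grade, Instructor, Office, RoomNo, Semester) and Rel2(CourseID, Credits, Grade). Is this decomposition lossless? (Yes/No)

No

The shared attributes are {Grade} and {Grade}⁺ = {Grade}.
Rel1 ⊄ {Grade} and Rel2 ⊄ {Grade}, so the split is lossy.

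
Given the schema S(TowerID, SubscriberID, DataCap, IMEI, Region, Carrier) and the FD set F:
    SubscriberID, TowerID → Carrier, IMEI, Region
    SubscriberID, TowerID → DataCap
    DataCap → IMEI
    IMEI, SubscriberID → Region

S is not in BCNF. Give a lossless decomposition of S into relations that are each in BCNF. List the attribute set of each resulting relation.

{Carrier, DataCap, SubscriberID, TowerID}; {DataCap, IMEI}; {DataCap, Region, SubscriberID}

Candidate key of the original relation: {SubscriberID, TowerID}.
In {Carrier, DataCap, IMEI, Region, SubscriberID, TowerID}, {DataCap} is not a superkey ({DataCap}⁺ restricted to this set is {DataCap, IMEI}), so split on DataCap → IMEI into {DataCap, IMEI} and {Carrier, DataCap, Region, SubscriberID, TowerID}.
{DataCap, IMEI}: every determinant is a superkey — BCNF.
In {Carrier, DataCap, Region, SubscriberID, TowerID}, {DataCap, SubscriberID} is not a superkey ({DataCap, SubscriberID}⁺ restricted to this set is {DataCap, Region, SubscriberID}), so split on DataCap, SubscriberID → Region into {DataCap, Region, SubscriberID} and {Carrier, DataCap, SubscriberID, TowerID}.
{DataCap, Region, SubscriberID}: every determinant is a superkey — BCNF.
{Carrier, DataCap, SubscriberID, TowerID}: every determinant is a superkey — BCNF.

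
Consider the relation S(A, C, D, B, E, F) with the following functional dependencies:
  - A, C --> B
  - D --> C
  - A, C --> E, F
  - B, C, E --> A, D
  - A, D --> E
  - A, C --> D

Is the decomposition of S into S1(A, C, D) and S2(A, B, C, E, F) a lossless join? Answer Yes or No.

Yes

Common attributes: {A, C}; their closure is {A, B, C, D, E, F}.
This includes all of S1, so the common attributes are a superkey of S1 — the join is lossless.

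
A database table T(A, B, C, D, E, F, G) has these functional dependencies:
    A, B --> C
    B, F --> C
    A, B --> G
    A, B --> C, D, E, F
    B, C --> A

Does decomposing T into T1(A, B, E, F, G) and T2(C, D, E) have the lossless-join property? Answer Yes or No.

The shared attributes are {E} and {E}⁺ = {E}.
Neither T1 nor T2 is contained in that closure, so the decomposition is lossy.

No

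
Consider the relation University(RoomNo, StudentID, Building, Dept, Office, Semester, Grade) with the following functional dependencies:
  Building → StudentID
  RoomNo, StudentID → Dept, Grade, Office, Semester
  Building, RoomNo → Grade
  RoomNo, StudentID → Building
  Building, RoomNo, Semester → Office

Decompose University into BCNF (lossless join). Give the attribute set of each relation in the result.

Candidate keys of the original relation: {Building, RoomNo}, {RoomNo, StudentID}.
In {Building, Dept, Grade, Office, RoomNo, Semester, StudentID}, {Building} is not a superkey ({Building}⁺ restricted to this set is {Building, StudentID}), so split on Building → StudentID into {Building, StudentID} and {Building, Dept, Grade, Office, RoomNo, Semester}.
{Building, StudentID}: every determinant is a superkey — BCNF.
{Building, Dept, Grade, Office, RoomNo, Semester}: every determinant is a superkey — BCNF.

{Building, Dept, Grade, Office, RoomNo, Semester}; {Building, StudentID}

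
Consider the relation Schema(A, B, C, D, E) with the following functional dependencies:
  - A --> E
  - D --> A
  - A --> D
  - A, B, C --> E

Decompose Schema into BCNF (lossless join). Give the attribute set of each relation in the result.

Candidate keys of the original relation: {A, B, C}, {B, C, D}.
In {A, B, C, D, E}, {A} is not a superkey ({A}⁺ restricted to this set is {A, D, E}), so split on A --> D, E into {A, D, E} and {A, B, C}.
{A, D, E} is in BCNF.
{A, B, C} is in BCNF.

{A, B, C}; {A, D, E}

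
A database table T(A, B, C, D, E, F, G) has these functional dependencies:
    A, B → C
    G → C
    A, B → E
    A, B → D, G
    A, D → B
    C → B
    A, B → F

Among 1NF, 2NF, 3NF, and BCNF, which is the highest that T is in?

Candidate keys: {A, B}, {A, C}, {A, D}, {A, G}. Prime attributes: {A, B, C, D, G}.
For G → C we have {G}⁺ = {B, C, G}; {G} is not a superkey, so BCNF fails.
Since {C} ⊆ prime attributes and every other non-superkey FD also has a prime right side, the schema is in 3NF.

3NF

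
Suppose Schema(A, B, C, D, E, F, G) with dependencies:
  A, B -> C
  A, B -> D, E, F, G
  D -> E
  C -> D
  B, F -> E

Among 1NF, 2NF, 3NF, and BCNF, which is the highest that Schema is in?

Candidate key: {A, B}. Prime attributes: {A, B}.
D -> E: {D}⁺ = {D, E}, which is not all of the attributes, so the left side is not a superkey — BCNF is violated.
D -> E determines the non-prime attribute {E} from a non-superkey — 3NF is violated.
Checking every proper subset of each key, none determines a non-prime attribute — 2NF is satisfied.

2NF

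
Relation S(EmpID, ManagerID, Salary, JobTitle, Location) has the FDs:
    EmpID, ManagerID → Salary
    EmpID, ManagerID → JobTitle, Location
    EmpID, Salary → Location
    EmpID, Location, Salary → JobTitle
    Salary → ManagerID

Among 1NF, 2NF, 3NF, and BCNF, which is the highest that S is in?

3NF

Candidate keys: {EmpID, ManagerID}, {EmpID, Salary}. Prime attributes: {EmpID, ManagerID, Salary}.
For Salary → ManagerID we have {Salary}⁺ = {ManagerID, Salary}; {Salary} is not a superkey, so BCNF fails.
But every attribute on its right side ({ManagerID}) is prime, and the same holds for every other non-superkey FD, so 3NF still holds.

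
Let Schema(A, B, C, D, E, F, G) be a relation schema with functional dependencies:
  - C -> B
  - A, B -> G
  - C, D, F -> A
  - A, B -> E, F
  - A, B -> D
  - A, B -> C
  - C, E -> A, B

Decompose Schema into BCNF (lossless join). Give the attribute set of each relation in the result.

Candidate keys of the original relation: {A, B}, {A, C}, {C, D, F}, {C, E}.
In {A, B, C, D, E, F, G}, {C} is not a superkey ({C}⁺ restricted to this set is {B, C}), so split on C -> B into {B, C} and {A, C, D, E, F, G}.
{B, C} has no BCNF violation.
{A, C, D, E, F, G} has no BCNF violation.

{A, C, D, E, F, G}; {B, C}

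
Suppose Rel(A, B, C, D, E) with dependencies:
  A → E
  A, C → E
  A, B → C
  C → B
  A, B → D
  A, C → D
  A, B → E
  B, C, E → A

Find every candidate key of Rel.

{A, B}, {A, C}, {C, E}

{A, B}⁺ = {A, B, C, D, E} — all of the relation — so {A, B} is a candidate key.
{A, C}⁺ = {A, B, C, D, E} — all of the relation — so {A, C} is a candidate key.
{C, E}⁺ = {A, B, C, D, E} — all of the relation — so {C, E} is a candidate key.
These are minimal and exhaustive — every other superkey contains one of them.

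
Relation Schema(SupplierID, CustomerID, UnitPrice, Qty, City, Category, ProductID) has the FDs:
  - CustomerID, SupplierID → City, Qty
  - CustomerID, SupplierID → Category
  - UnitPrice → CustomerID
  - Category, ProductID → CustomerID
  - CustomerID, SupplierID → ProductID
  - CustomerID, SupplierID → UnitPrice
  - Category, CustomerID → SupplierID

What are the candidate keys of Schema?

{Category, CustomerID}, {Category, ProductID}, {Category, UnitPrice}, {CustomerID, SupplierID}, {SupplierID, UnitPrice}

Closure of {Category, CustomerID} is {Category, City, CustomerID, ProductID, Qty, SupplierID, UnitPrice}, the whole schema; {Category, CustomerID} is a candidate key.
Closure of {Category, ProductID} is {Category, City, CustomerID, ProductID, Qty, SupplierID, UnitPrice}, the whole schema; {Category, ProductID} is a candidate key.
Closure of {Category, UnitPrice} is {Category, City, CustomerID, ProductID, Qty, SupplierID, UnitPrice}, the whole schema; {Category, UnitPrice} is a candidate key.
Closure of {CustomerID, SupplierID} is {Category, City, CustomerID, ProductID, Qty, SupplierID, UnitPrice}, the whole schema; {CustomerID, SupplierID} is a candidate key.
Closure of {SupplierID, UnitPrice} is {Category, City, CustomerID, ProductID, Qty, SupplierID, UnitPrice}, the whole schema; {SupplierID, UnitPrice} is a candidate key.
Any other superkey properly contains one of these, so there are no further candidate keys.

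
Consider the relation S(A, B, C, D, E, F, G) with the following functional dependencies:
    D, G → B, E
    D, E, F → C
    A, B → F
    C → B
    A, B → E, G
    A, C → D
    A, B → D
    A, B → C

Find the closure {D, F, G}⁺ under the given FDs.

Start with {D, F, G}.
D, G → B, E applies; add {B, E} → now {B, D, E, F, G}.
D, E, F → C applies; add {C} → now {B, C, D, E, F, G}.
No further FD applies.

{B, C, D, E, F, G}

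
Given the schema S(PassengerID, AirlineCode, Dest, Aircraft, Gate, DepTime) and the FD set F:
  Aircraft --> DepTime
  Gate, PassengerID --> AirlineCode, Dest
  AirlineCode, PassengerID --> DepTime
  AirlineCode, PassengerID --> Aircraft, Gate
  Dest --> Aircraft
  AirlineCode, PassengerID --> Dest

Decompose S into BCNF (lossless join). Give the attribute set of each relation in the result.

{Aircraft, DepTime}; {Aircraft, Dest}; {AirlineCode, Dest, Gate, PassengerID}

Candidate keys of the original relation: {AirlineCode, PassengerID}, {Gate, PassengerID}.
Within {Aircraft, AirlineCode, DepTime, Dest, Gate, PassengerID}: {Aircraft}⁺ ∩ {Aircraft, AirlineCode, DepTime, Dest, Gate, PassengerID} = {Aircraft, DepTime}, not the whole set, so Aircraft --> DepTime violates BCNF; decompose into {Aircraft, DepTime} and {Aircraft, AirlineCode, Dest, Gate, PassengerID}.
{Aircraft, DepTime} has no BCNF violation.
Within {Aircraft, AirlineCode, Dest, Gate, PassengerID}: {Dest}⁺ ∩ {Aircraft, AirlineCode, Dest, Gate, PassengerID} = {Aircraft, Dest}, not the whole set, so Dest --> Aircraft violates BCNF; decompose into {Aircraft, Dest} and {AirlineCode, Dest, Gate, PassengerID}.
{Aircraft, Dest} has no BCNF violation.
{AirlineCode, Dest, Gate, PassengerID} has no BCNF violation.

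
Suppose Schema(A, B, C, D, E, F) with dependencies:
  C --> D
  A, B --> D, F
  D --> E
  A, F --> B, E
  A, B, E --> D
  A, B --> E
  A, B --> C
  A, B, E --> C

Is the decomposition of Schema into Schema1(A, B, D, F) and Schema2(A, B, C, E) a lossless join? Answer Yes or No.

Yes

The shared attributes are {A, B} and {A, B}⁺ = {A, B, C, D, E, F}.
Since Schema1 ⊆ {A, B, C, D, E, F}, the intersection is a superkey of Schema1; the decomposition is lossless.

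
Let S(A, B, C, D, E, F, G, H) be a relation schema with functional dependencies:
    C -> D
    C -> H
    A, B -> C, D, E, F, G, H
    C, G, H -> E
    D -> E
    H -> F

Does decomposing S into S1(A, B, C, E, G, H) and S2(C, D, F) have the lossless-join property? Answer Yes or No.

S1 ∩ S2 = {C}; its closure under F is {C, D, E, F, H}.
Since S2 ⊆ {C, D, E, F, H}, the intersection is a superkey of S2; the decomposition is lossless.

Yes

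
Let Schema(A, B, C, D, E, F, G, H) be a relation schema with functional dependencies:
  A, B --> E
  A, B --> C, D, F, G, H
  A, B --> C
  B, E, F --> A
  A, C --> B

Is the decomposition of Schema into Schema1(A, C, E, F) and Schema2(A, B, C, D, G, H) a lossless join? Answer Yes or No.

Yes

Common attributes: {A, C}; their closure is {A, B, C, D, E, F, G, H}.
This includes all of Schema1, so the common attributes are a superkey of Schema1 — the join is lossless.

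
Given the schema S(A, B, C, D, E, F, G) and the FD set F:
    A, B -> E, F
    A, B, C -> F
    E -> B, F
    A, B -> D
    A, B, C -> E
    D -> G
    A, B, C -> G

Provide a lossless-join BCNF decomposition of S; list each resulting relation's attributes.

{A, B, C}; {A, D, E}; {B, E, F}; {D, G}

Candidate keys of the original relation: {A, B, C}, {A, C, E}.
Within {A, B, C, D, E, F, G}: {A, B}⁺ ∩ {A, B, C, D, E, F, G} = {A, B, D, E, F, G}, not the whole set, so A, B -> D, E, F, G violates BCNF; decompose into {A, B, D, E, F, G} and {A, B, C}.
Within {A, B, D, E, F, G}: {E}⁺ ∩ {A, B, D, E, F, G} = {B, E, F}, not the whole set, so E -> B, F violates BCNF; decompose into {B, E, F} and {A, D, E, G}.
{B, E, F} has no BCNF violation.
Within {A, D, E, G}: {D}⁺ ∩ {A, D, E, G} = {D, G}, not the whole set, so D -> G violates BCNF; decompose into {D, G} and {A, D, E}.
{D, G} has no BCNF violation.
{A, D, E} has no BCNF violation.
{A, B, C} has no BCNF violation.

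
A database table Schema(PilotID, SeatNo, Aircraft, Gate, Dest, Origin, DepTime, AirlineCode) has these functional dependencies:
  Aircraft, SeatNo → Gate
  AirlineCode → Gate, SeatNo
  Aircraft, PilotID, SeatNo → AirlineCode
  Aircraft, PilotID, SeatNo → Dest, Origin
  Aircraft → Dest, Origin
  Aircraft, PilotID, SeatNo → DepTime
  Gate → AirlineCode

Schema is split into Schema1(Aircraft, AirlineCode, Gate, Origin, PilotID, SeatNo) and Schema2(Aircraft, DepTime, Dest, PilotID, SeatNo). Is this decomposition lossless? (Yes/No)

Schema1 ∩ Schema2 = {Aircraft, PilotID, SeatNo}; its closure under F is {Aircraft, AirlineCode, DepTime, Dest, Gate, Origin, PilotID, SeatNo}.
Since Schema1 ⊆ {Aircraft, AirlineCode, DepTime, Dest, Gate, Origin, PilotID, SeatNo}, the intersection is a superkey of Schema1; the decomposition is lossless.

Yes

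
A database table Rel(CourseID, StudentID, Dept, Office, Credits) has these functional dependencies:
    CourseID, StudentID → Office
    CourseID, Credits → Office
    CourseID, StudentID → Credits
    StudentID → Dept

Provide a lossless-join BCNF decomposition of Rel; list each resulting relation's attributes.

{CourseID, Credits, Office}; {CourseID, Credits, StudentID}; {Dept, StudentID}

Candidate key of the original relation: {CourseID, StudentID}.
{CourseID, Credits, Dept, Office, StudentID}: {CourseID, Credits} determines {CourseID, Credits, Office} here but is not a superkey — split on CourseID, Credits → Office, giving {CourseID, Credits, Office} and {CourseID, Credits, Dept, StudentID}.
{CourseID, Credits, Office} is in BCNF.
{CourseID, Credits, Dept, StudentID}: {StudentID} determines {Dept, StudentID} here but is not a superkey — split on StudentID → Dept, giving {Dept, StudentID} and {CourseID, Credits, StudentID}.
{Dept, StudentID} is in BCNF.
{CourseID, Credits, StudentID} is in BCNF.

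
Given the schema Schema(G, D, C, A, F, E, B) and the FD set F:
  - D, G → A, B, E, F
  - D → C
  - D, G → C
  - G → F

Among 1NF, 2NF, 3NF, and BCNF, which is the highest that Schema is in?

Candidate key: {D, G}. Prime attributes: {D, G}.
D → C: {D}⁺ = {C, D}, which is not all of the attributes, so the left side is not a superkey — BCNF is violated.
D → C determines the non-prime attribute {C} from a non-superkey — 3NF is violated.
{D} is a proper subset of the key {D, G}, and {D}⁺ contains the non-prime attribute {C} — a partial dependency, so 2NF is violated.

1NF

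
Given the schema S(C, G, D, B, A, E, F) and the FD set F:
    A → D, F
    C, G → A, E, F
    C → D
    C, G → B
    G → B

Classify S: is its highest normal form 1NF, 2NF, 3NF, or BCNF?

Candidate key: {C, G}. Prime attributes: {C, G}.
A → D, F: {A}⁺ = {A, D, F}, which is not all of the attributes, so the left side is not a superkey — BCNF is violated.
Because {D, F} are non-prime and the left side of A → D, F is not a superkey, the relation is not in 3NF.
{C} is a proper subset of the key {C, G}, and {C}⁺ contains the non-prime attribute {D} — a partial dependency, so 2NF is violated.

1NF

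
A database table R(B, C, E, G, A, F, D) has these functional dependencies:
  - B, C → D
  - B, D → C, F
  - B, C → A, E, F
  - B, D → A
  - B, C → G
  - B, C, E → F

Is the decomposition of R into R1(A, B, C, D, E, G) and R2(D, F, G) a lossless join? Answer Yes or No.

Common attributes: {D, G}; their closure is {D, G}.
Neither R1 nor R2 is contained in that closure, so the decomposition is lossy.

No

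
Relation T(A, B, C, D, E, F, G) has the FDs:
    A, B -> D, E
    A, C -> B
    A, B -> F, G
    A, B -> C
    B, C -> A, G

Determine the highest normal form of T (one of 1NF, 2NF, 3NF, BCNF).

Candidate keys: {A, B}, {A, C}, {B, C}. Prime attributes: {A, B, C}.
Every FD has a superkey on the left, so the relation is in BCNF.

BCNF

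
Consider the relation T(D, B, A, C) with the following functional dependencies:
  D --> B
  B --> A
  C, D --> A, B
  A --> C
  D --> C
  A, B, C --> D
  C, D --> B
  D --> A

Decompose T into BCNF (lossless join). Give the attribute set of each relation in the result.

Candidate keys of the original relation: {B}, {D}.
{A, B, C, D}: {A} determines {A, C} here but is not a superkey — split on A --> C, giving {A, C} and {A, B, D}.
{A, C} has no BCNF violation.
{A, B, D} has no BCNF violation.

{A, B, D}; {A, C}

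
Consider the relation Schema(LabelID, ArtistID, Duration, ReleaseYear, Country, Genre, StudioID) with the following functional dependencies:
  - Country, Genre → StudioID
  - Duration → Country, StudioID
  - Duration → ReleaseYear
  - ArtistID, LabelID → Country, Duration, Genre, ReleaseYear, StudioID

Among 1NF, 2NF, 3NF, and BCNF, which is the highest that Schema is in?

2NF

Candidate key: {ArtistID, LabelID}. Prime attributes: {ArtistID, LabelID}.
Country, Genre → StudioID: {Country, Genre}⁺ = {Country, Genre, StudioID}, which is not all of the attributes, so the left side is not a superkey — BCNF is violated.
Because {StudioID} is non-prime and the left side of Country, Genre → StudioID is not a superkey, the relation is not in 3NF.
No non-prime attribute depends on a proper subset of any candidate key, so 2NF holds.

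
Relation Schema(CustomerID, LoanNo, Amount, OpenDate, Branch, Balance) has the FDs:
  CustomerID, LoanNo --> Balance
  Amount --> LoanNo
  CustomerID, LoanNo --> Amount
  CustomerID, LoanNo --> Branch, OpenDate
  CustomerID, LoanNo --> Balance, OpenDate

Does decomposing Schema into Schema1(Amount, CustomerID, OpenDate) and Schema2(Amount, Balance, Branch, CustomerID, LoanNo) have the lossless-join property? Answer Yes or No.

Common attributes: {Amount, CustomerID}; their closure is {Amount, Balance, Branch, CustomerID, LoanNo, OpenDate}.
Since Schema1 ⊆ {Amount, Balance, Branch, CustomerID, LoanNo, OpenDate}, the intersection is a superkey of Schema1; the decomposition is lossless.

Yes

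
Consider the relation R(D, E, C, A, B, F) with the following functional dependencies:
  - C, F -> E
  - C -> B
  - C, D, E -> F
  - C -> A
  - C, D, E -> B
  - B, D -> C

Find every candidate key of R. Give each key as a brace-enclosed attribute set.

{B, D, E}, {B, D, F}, {C, D, E}, {C, D, F}

{D} never appears on the right of any FD, so every key must include it.
{B, D, E}⁺ = {A, B, C, D, E, F} — all of the relation — so {B, D, E} is a candidate key.
{B, D, F}⁺ = {A, B, C, D, E, F} — all of the relation — so {B, D, F} is a candidate key.
{C, D, E}⁺ = {A, B, C, D, E, F} — all of the relation — so {C, D, E} is a candidate key.
{C, D, F}⁺ = {A, B, C, D, E, F} — all of the relation — so {C, D, F} is a candidate key.
Any other superkey properly contains one of these, so there are no further candidate keys.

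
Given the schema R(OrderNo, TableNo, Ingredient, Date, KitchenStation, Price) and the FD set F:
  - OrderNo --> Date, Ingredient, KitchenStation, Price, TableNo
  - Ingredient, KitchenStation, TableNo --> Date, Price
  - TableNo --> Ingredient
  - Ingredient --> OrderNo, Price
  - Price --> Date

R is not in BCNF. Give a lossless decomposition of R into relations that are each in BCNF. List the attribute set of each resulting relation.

Candidate keys of the original relation: {Ingredient}, {OrderNo}, {TableNo}.
{Date, Ingredient, KitchenStation, OrderNo, Price, TableNo}: {Price} determines {Date, Price} here but is not a superkey — split on Price --> Date, giving {Date, Price} and {Ingredient, KitchenStation, OrderNo, Price, TableNo}.
{Date, Price} has no BCNF violation.
{Ingredient, KitchenStation, OrderNo, Price, TableNo} has no BCNF violation.

{Date, Price}; {Ingredient, KitchenStation, OrderNo, Price, TableNo}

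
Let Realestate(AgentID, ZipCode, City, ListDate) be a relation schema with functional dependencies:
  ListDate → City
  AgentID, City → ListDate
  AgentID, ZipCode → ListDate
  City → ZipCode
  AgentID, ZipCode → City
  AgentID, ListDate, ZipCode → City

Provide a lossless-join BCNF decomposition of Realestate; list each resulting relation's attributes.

{AgentID, ListDate}; {City, ListDate}; {City, ZipCode}

Candidate keys of the original relation: {AgentID, City}, {AgentID, ListDate}, {AgentID, ZipCode}.
Within {AgentID, City, ListDate, ZipCode}: {ListDate}⁺ ∩ {AgentID, City, ListDate, ZipCode} = {City, ListDate, ZipCode}, not the whole set, so ListDate → City, ZipCode violates BCNF; decompose into {City, ListDate, ZipCode} and {AgentID, ListDate}.
Within {City, ListDate, ZipCode}: {City}⁺ ∩ {City, ListDate, ZipCode} = {City, ZipCode}, not the whole set, so City → ZipCode violates BCNF; decompose into {City, ZipCode} and {City, ListDate}.
{City, ZipCode} is in BCNF.
{City, ListDate} is in BCNF.
{AgentID, ListDate} is in BCNF.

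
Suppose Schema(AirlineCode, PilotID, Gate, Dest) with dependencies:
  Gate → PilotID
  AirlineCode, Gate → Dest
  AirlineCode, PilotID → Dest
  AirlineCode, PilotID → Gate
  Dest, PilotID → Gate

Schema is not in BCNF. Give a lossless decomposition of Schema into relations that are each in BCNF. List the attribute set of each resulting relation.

Candidate keys of the original relation: {AirlineCode, Gate}, {AirlineCode, PilotID}.
Within {AirlineCode, Dest, Gate, PilotID}: {Gate}⁺ ∩ {AirlineCode, Dest, Gate, PilotID} = {Gate, PilotID}, not the whole set, so Gate → PilotID violates BCNF; decompose into {Gate, PilotID} and {AirlineCode, Dest, Gate}.
{Gate, PilotID} has no BCNF violation.
{AirlineCode, Dest, Gate} has no BCNF violation.

{AirlineCode, Dest, Gate}; {Gate, PilotID}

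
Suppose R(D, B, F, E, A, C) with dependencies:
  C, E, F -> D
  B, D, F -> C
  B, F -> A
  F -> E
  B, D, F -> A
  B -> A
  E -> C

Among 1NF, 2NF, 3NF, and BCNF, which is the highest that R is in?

Candidate key: {B, F}. Prime attributes: {B, F}.
C, E, F -> D breaks BCNF: {C, E, F}⁺ = {C, D, E, F}, so {C, E, F} is not a superkey.
C, E, F -> D has non-prime {D} on the right and a non-superkey on the left, so 3NF fails.
{B} is a proper subset of the key {B, F}, and {B}⁺ contains the non-prime attribute {A} — a partial dependency, so 2NF is violated.

1NF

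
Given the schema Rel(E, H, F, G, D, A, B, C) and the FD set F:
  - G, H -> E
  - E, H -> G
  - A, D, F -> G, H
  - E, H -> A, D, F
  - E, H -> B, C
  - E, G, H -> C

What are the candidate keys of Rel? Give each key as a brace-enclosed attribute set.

{A, D, F}, {E, H}, {G, H}

{E, H}⁺ = {A, B, C, D, E, F, G, H} — all of the relation — so {E, H} is a candidate key.
{G, H}⁺ = {A, B, C, D, E, F, G, H} — all of the relation — so {G, H} is a candidate key.
{A, D, F}⁺ = {A, B, C, D, E, F, G, H} — all of the relation — so {A, D, F} is a candidate key.
No proper subset of any of these is a key, and no other minimal superkey exists.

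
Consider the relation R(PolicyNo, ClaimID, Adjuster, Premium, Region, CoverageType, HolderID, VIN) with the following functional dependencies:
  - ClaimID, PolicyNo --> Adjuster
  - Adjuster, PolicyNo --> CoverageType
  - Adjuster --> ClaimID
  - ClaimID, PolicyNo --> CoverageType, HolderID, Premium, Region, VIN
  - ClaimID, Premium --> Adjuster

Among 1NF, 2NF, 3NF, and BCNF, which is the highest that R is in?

Candidate keys: {Adjuster, PolicyNo}, {ClaimID, PolicyNo}. Prime attributes: {Adjuster, ClaimID, PolicyNo}.
Adjuster --> ClaimID breaks BCNF: {Adjuster}⁺ = {Adjuster, ClaimID}, so {Adjuster} is not a superkey.
Its right-hand attributes {ClaimID} are all prime, as are those of every other non-superkey FD — the relation is in 3NF.

3NF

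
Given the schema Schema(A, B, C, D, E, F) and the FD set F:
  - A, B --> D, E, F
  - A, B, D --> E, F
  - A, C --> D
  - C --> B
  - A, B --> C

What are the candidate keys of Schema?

No FD produces {A}, so it must be in every candidate key.
{A, B}⁺ = {A, B, C, D, E, F}, which is every attribute, so {A, B} is a candidate key.
{A, C}⁺ = {A, B, C, D, E, F}, which is every attribute, so {A, C} is a candidate key.
No proper subset of any of these is a key, and no other minimal superkey exists.

{A, B}, {A, C}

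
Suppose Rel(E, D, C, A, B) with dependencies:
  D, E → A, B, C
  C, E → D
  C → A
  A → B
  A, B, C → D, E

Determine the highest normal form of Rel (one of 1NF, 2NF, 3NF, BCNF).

2NF

Candidate keys: {C}, {D, E}. Prime attributes: {C, D, E}.
For A → B we have {A}⁺ = {A, B}; {A} is not a superkey, so BCNF fails.
Because {B} is non-prime and the left side of A → B is not a superkey, the relation is not in 3NF.
No non-prime attribute depends on a proper subset of any candidate key, so 2NF holds.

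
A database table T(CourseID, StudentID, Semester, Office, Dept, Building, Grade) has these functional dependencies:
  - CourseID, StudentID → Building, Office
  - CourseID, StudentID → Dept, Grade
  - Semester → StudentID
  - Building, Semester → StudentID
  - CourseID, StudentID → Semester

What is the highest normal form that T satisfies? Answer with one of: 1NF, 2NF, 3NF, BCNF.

3NF

Candidate keys: {CourseID, Semester}, {CourseID, StudentID}. Prime attributes: {CourseID, Semester, StudentID}.
For Semester → StudentID we have {Semester}⁺ = {Semester, StudentID}; {Semester} is not a superkey, so BCNF fails.
Since {StudentID} ⊆ prime attributes and every other non-superkey FD also has a prime right side, the schema is in 3NF.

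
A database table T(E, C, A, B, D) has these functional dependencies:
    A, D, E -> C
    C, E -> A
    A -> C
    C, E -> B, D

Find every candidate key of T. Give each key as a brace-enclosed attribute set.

{A, E}, {C, E}

No FD produces {E}, so it must be in every candidate key.
Closure of {A, E} is {A, B, C, D, E}, the whole schema; {A, E} is a candidate key.
Closure of {C, E} is {A, B, C, D, E}, the whole schema; {C, E} is a candidate key.
Any other superkey properly contains one of these, so there are no further candidate keys.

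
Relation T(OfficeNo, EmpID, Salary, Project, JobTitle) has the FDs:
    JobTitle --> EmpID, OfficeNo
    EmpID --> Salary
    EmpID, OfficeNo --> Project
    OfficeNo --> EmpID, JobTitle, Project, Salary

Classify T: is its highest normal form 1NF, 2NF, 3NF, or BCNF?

2NF

Candidate keys: {JobTitle}, {OfficeNo}. Prime attributes: {JobTitle, OfficeNo}.
For EmpID --> Salary we have {EmpID}⁺ = {EmpID, Salary}; {EmpID} is not a superkey, so BCNF fails.
Because {Salary} is non-prime and the left side of EmpID --> Salary is not a superkey, the relation is not in 3NF.
All keys have size 1, which rules out partial dependencies — 2NF is satisfied.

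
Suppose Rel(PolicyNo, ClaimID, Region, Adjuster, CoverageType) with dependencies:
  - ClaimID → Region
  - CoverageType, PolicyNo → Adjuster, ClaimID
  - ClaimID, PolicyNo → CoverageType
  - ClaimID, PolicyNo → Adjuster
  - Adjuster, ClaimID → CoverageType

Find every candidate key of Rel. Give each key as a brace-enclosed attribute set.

{ClaimID, PolicyNo}, {CoverageType, PolicyNo}

Attributes never on any right-hand side: {PolicyNo} — every candidate key must contain it.
{ClaimID, PolicyNo}⁺ = {Adjuster, ClaimID, CoverageType, PolicyNo, Region}, which is every attribute, so {ClaimID, PolicyNo} is a candidate key.
{CoverageType, PolicyNo}⁺ = {Adjuster, ClaimID, CoverageType, PolicyNo, Region}, which is every attribute, so {CoverageType, PolicyNo} is a candidate key.
Any other superkey properly contains one of these, so there are no further candidate keys.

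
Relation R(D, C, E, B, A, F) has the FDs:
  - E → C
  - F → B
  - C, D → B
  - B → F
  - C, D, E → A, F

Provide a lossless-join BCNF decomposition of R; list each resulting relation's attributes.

Candidate key of the original relation: {D, E}.
Within {A, B, C, D, E, F}: {E}⁺ ∩ {A, B, C, D, E, F} = {C, E}, not the whole set, so E → C violates BCNF; decompose into {C, E} and {A, B, D, E, F}.
{C, E} is in BCNF.
Within {A, B, D, E, F}: {F}⁺ ∩ {A, B, D, E, F} = {B, F}, not the whole set, so F → B violates BCNF; decompose into {B, F} and {A, D, E, F}.
{B, F} is in BCNF.
{A, D, E, F} is in BCNF.

{A, D, E, F}; {B, F}; {C, E}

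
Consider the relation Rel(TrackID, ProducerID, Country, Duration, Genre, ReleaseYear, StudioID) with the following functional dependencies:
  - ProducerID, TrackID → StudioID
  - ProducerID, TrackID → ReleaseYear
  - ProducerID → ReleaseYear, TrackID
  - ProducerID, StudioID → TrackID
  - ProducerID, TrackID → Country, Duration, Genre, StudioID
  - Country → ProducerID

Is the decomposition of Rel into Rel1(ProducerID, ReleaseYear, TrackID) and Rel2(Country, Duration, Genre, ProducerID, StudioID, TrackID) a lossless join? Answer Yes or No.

Common attributes: {ProducerID, TrackID}; their closure is {Country, Duration, Genre, ProducerID, ReleaseYear, StudioID, TrackID}.
This includes all of Rel1, so the common attributes are a superkey of Rel1 — the join is lossless.

Yes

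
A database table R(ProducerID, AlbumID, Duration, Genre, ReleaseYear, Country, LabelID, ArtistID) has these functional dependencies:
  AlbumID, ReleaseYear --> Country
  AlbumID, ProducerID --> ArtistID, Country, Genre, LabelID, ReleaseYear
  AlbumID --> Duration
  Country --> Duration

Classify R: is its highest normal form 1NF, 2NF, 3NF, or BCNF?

Candidate key: {AlbumID, ProducerID}. Prime attributes: {AlbumID, ProducerID}.
For AlbumID, ReleaseYear --> Country we have {AlbumID, ReleaseYear}⁺ = {AlbumID, Country, Duration, ReleaseYear}; {AlbumID, ReleaseYear} is not a superkey, so BCNF fails.
AlbumID, ReleaseYear --> Country determines the non-prime attribute {Country} from a non-superkey — 3NF is violated.
The proper key subset {AlbumID} of {AlbumID, ProducerID} determines non-prime {Duration}, so the relation is not even in 2NF.

1NF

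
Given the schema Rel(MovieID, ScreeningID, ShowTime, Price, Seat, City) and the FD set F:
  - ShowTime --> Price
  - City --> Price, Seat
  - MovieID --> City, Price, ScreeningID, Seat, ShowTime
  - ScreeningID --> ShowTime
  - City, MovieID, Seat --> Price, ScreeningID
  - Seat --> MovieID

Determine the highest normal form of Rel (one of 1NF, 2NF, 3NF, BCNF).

2NF

Candidate keys: {City}, {MovieID}, {Seat}. Prime attributes: {City, MovieID, Seat}.
ShowTime --> Price: {ShowTime}⁺ = {Price, ShowTime}, which is not all of the attributes, so the left side is not a superkey — BCNF is violated.
ShowTime --> Price determines the non-prime attribute {Price} from a non-superkey — 3NF is violated.
With only single-attribute keys there can be no partial dependency, so 2NF holds.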